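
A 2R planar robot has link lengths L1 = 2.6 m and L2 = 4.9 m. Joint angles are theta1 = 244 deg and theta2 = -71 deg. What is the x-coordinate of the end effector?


Convert angles to radians: theta1 = 4.2586, theta2 = -1.2392
x = L1*cos(theta1) + L2*cos(theta1+theta2)
x = -1.1398 + -4.8635
x = -6.0032


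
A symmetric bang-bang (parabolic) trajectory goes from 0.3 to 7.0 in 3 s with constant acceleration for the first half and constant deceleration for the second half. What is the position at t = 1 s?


Symmetric rest-to-rest: each phase covers (pf-p0)/2 in time T/2. 0.5*a*(T/2)^2 = (pf-p0)/2 => a = 4*(pf-p0)/T^2
a = 4*(7.0-0.3)/3^2 = 2.9778
t = 1 is in the acceleration phase (t <= T/2).
p = p0 + 0.5*a*t^2 = 0.3 + 0.5*2.9778*1^2
= 1.7889


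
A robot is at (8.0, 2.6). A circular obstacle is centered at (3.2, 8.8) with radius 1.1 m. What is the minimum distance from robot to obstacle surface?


center_dist = sqrt((8.0-3.2)^2 + (2.6-8.8)^2)
= sqrt(23.04 + 38.44)
= 7.8409
min_dist = center_dist - radius = 7.8409 - 1.1 = 6.7409 m


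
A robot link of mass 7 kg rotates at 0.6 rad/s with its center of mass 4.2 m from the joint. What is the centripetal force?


F = m * omega^2 * r
= 7 * 0.6^2 * 4.2
= 7 * 0.36 * 4.2
= 10.584 N


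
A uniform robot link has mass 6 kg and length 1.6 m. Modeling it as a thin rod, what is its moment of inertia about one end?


I = (1/3) * m * L^2
= (1/3) * 6 * 1.6^2
= 0.333333 * 6 * 2.56
= 5.12 kg*m^2


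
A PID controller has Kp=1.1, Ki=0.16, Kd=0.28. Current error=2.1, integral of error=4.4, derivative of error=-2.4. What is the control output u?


u = Kp*e + Ki*int(e) + Kd*de/dt
= 1.1*2.1 + 0.16*4.4 + 0.28*(-2.4)
= 2.31 + 0.704 + -0.672
= 2.342


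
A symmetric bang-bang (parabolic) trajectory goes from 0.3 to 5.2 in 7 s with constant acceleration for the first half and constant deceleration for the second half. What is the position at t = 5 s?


Symmetric rest-to-rest: each phase covers (pf-p0)/2 in time T/2. 0.5*a*(T/2)^2 = (pf-p0)/2 => a = 4*(pf-p0)/T^2
a = 4*(5.2-0.3)/7^2 = 0.4
t = 5 is in the deceleration phase (t > T/2).
p = pf - 0.5*a*(T-t)^2 = 5.2 - 0.5*0.4*2^2
= 4.4


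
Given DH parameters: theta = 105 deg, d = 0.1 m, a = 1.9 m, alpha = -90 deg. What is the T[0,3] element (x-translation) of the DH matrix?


T[0,3] = a * cos(theta)
= 1.9 * cos(105 deg)
= 1.9 * -0.2588
= -0.4918


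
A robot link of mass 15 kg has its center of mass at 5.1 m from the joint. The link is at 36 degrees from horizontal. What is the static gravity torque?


tau = m*g*L*cos(angle)
= 15 * 9.81 * 5.1 * cos(36 deg)
= 15 * 9.81 * 5.1 * 0.809
= 607.1389 Nm


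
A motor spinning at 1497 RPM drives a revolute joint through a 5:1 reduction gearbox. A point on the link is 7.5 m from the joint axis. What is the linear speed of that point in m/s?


omega_motor = 1497 * 2*pi/60 = 156.7655 rad/s
omega_joint = omega_motor / 5 = 31.3531 rad/s
v = omega_joint * r = 31.3531 * 7.5
= 235.1482 m/s


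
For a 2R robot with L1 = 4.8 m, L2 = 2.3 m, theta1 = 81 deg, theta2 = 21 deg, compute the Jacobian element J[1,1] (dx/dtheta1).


J[1,1] = -L1*sin(t1) - L2*sin(t1+t2)
= -4.8*sin(81) - 2.3*sin(102)
= -6.9906


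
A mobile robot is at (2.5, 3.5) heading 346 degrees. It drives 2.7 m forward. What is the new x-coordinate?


x_new = x0 + d*cos(theta)
= 2.5 + 2.7*cos(346)
= 2.5 + 2.6198
= 5.1198


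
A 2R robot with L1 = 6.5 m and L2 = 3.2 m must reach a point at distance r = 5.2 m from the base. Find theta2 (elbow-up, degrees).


cos(theta2) = (r^2 - L1^2 - L2^2) / (2*L1*L2)
cos(theta2) = (27.04 - 42.25 - 10.24) / 41.6
cos(theta2) = -0.611779
theta2 = 127.7182 degrees


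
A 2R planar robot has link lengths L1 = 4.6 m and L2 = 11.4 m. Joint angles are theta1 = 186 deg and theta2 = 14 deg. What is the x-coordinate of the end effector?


Convert angles to radians: theta1 = 3.2463, theta2 = 0.2443
x = L1*cos(theta1) + L2*cos(theta1+theta2)
x = -4.5748 + -10.7125
x = -15.2873


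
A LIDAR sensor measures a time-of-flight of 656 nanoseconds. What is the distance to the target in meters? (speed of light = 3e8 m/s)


tof = 656 ns = 6.56e-07 s
dist = c * tof / 2
= 3e8 * 6.56e-07 / 2
= 98.4 m


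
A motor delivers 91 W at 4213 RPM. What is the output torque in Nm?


omega = 4213 * 2*pi/60 = 441.1843 rad/s
tau = P / omega = 91 / 441.1843
= 0.2063 Nm


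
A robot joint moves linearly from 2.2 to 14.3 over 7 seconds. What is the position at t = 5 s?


s = t/T = 5/7 = 0.7143
p(t) = p0 + (pf-p0)*s
= 2.2 + (14.3 - 2.2) * 0.7143
= 10.8429


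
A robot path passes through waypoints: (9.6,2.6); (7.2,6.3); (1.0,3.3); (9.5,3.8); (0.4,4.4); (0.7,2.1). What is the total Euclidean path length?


Segment lengths:
  seg1 = sqrt((-2.4)^2 + (3.7)^2) = 4.4102
  seg2 = sqrt((-6.2)^2 + (-3.0)^2) = 6.8877
  seg3 = sqrt((8.5)^2 + (0.5)^2) = 8.5147
  seg4 = sqrt((-9.1)^2 + (0.6)^2) = 9.1198
  seg5 = sqrt((0.3)^2 + (-2.3)^2) = 2.3195
Total = 31.2518


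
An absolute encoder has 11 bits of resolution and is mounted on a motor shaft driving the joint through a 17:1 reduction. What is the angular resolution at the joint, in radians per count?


counts = 2^11 = 2048
effective counts at joint = 2048 * 17 = 34816
resolution = 2*pi / 34816
= 1.8047e-04 rad/count


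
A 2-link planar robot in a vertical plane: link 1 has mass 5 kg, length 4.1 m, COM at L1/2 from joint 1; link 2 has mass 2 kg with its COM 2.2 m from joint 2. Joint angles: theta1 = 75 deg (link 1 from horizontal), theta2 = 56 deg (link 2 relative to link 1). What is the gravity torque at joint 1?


Horizontal distance from joint 1 to link-1 COM:
  x_c1 = (L1/2)*cos(t1) = 2.05 * 0.2588 = 0.5306 m
Horizontal distance from joint 1 to link-2 COM:
  x_c2 = L1*cos(t1) + Lc2*cos(t1+t2)
       = 4.1*0.2588 + 2.2*-0.6561 = -0.3822 m
tau1 = m1*g*x_c1 + m2*g*x_c2
     = 5*9.81*0.5306 + 2*9.81*-0.3822
     = 26.0249 + -7.4982
     = 18.5267 Nm


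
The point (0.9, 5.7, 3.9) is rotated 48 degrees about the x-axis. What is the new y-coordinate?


Rotation about x-axis: y' = y*cos(theta) - z*sin(theta)
= 5.7 * 0.6691 - 3.9 * 0.7431
= 0.9158


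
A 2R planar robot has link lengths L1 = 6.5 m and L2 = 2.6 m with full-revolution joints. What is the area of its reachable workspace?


r_max = L1 + L2 = 9.1 m
r_min = |L1 - L2| = 3.9 m
Area = pi*(r_max^2 - r_min^2)
= pi*(82.81 - 15.21)
= pi * 67.6
= 212.3717 m^2


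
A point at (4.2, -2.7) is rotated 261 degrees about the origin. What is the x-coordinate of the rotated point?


x' = x*cos(theta) - y*sin(theta)
cos(261 deg) = -0.1564, sin(261 deg) = -0.9877
x' = 4.2 * -0.1564 - -2.7 * -0.9877
= -0.657 - 2.6668
= -3.3238


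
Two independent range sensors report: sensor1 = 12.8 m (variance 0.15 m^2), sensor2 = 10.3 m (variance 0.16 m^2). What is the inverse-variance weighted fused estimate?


w1 = (1/var1) / (1/var1 + 1/var2)
   = 6.6667 / (6.6667 + 6.25) = 0.5161
w2 = 1 - w1 = 0.4839
fused = w1*s1 + w2*s2 = 6.6065 + 4.9839
= 11.5903 m


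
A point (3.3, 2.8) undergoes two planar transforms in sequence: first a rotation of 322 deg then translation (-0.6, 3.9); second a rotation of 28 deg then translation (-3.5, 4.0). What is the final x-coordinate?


After transform 1:
x1 = cos(322)*3.3 - sin(322)*2.8 + -0.6 = 3.7243
y1 = sin(322)*3.3 + cos(322)*2.8 + 3.9 = 4.0747
After transform 2:
x2 = cos(28)*3.7243 - sin(28)*4.0747 + -3.5
= -2.1246


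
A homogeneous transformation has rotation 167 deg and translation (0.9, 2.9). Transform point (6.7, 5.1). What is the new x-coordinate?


x' = cos(theta)*px - sin(theta)*py + tx
= -0.9744*6.7 - 0.225*5.1 + 0.9
= -6.7755


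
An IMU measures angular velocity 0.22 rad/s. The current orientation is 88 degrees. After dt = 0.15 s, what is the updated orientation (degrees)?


delta_theta = w * dt = 0.22 * 0.15 = 0.033 rad
= 1.8908 deg
theta_new = 88 + 1.8908 = 89.8908 deg


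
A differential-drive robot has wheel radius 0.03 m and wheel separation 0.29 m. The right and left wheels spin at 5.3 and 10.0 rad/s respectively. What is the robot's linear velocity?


vR = r*wR = 0.03*5.3 = 0.159 m/s
vL = r*wL = 0.03*10.0 = 0.3 m/s
v = (vR+vL)/2 = 0.2295 m/s
omega = (vR-vL)/L = -0.4862 rad/s
linear velocity = 0.2295 m/s


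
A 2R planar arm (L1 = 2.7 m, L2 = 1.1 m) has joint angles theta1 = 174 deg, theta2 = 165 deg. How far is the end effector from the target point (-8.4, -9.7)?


End effector via forward kinematics:
x = L1*cos(t1) + L2*cos(t1+t2) = -1.6583
y = L1*sin(t1) + L2*sin(t1+t2) = -0.112
Distance to target:
d = sqrt((-8.4 - -1.6583)^2 + (-9.7 - -0.112)^2)
= sqrt(45.4509 + 91.9302)
= 11.721 m


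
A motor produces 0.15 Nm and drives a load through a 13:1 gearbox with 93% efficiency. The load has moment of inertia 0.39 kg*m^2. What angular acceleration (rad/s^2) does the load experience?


tau_out = tau_motor * N * eta
= 0.15 * 13 * 0.93 = 1.8135 Nm
alpha = tau_out / I = 1.8135 / 0.39
= 4.65 rad/s^2


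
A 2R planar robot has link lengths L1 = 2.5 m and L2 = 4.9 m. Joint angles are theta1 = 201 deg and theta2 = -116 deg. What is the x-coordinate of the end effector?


Convert angles to radians: theta1 = 3.5081, theta2 = -2.0246
x = L1*cos(theta1) + L2*cos(theta1+theta2)
x = -2.334 + 0.4271
x = -1.9069


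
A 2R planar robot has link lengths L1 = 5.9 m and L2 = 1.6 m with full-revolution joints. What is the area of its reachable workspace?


r_max = L1 + L2 = 7.5 m
r_min = |L1 - L2| = 4.3 m
Area = pi*(r_max^2 - r_min^2)
= pi*(56.25 - 18.49)
= pi * 37.76
= 118.6265 m^2


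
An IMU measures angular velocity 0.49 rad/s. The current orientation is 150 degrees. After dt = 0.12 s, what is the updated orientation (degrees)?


delta_theta = w * dt = 0.49 * 0.12 = 0.0588 rad
= 3.369 deg
theta_new = 150 + 3.369 = 153.369 deg


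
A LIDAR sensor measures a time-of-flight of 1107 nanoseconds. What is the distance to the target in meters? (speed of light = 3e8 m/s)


tof = 1107 ns = 1.107e-06 s
dist = c * tof / 2
= 3e8 * 1.107e-06 / 2
= 166.05 m


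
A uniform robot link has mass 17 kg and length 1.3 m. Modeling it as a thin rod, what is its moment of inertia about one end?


I = (1/3) * m * L^2
= (1/3) * 17 * 1.3^2
= 0.333333 * 17 * 1.69
= 9.5767 kg*m^2


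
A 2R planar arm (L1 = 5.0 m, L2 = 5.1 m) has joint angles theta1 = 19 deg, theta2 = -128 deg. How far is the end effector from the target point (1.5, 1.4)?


End effector via forward kinematics:
x = L1*cos(t1) + L2*cos(t1+t2) = 3.0672
y = L1*sin(t1) + L2*sin(t1+t2) = -3.1943
Distance to target:
d = sqrt((1.5 - 3.0672)^2 + (1.4 - -3.1943)^2)
= sqrt(2.4561 + 21.1076)
= 4.8542 m


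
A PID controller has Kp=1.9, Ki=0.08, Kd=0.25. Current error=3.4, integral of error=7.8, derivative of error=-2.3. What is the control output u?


u = Kp*e + Ki*int(e) + Kd*de/dt
= 1.9*3.4 + 0.08*7.8 + 0.25*(-2.3)
= 6.46 + 0.624 + -0.575
= 6.509


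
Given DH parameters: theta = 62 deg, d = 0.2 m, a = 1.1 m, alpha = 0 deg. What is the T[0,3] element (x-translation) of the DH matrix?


T[0,3] = a * cos(theta)
= 1.1 * cos(62 deg)
= 1.1 * 0.4695
= 0.5164


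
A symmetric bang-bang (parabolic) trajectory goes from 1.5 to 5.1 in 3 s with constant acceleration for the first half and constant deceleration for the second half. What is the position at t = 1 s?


Symmetric rest-to-rest: each phase covers (pf-p0)/2 in time T/2. 0.5*a*(T/2)^2 = (pf-p0)/2 => a = 4*(pf-p0)/T^2
a = 4*(5.1-1.5)/3^2 = 1.6
t = 1 is in the acceleration phase (t <= T/2).
p = p0 + 0.5*a*t^2 = 1.5 + 0.5*1.6*1^2
= 2.3


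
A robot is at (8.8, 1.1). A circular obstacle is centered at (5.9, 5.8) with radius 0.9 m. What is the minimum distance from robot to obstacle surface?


center_dist = sqrt((8.8-5.9)^2 + (1.1-5.8)^2)
= sqrt(8.41 + 22.09)
= 5.5227
min_dist = center_dist - radius = 5.5227 - 0.9 = 4.6227 m


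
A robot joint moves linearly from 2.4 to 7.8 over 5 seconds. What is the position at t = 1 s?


s = t/T = 1/5 = 0.2
p(t) = p0 + (pf-p0)*s
= 2.4 + (7.8 - 2.4) * 0.2
= 3.48


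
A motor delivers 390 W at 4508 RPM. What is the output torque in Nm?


omega = 4508 * 2*pi/60 = 472.0767 rad/s
tau = P / omega = 390 / 472.0767
= 0.8261 Nm


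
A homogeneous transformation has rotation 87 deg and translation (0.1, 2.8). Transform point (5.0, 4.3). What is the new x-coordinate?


x' = cos(theta)*px - sin(theta)*py + tx
= 0.0523*5.0 - 0.9986*4.3 + 0.1
= -3.9324


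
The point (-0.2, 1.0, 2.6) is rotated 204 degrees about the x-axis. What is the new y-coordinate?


Rotation about x-axis: y' = y*cos(theta) - z*sin(theta)
= 1.0 * -0.9135 - 2.6 * -0.4067
= 0.144


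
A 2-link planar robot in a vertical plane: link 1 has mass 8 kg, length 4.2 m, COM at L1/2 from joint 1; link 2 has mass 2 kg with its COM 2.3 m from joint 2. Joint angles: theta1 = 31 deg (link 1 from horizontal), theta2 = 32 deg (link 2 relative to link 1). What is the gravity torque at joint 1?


Horizontal distance from joint 1 to link-1 COM:
  x_c1 = (L1/2)*cos(t1) = 2.1 * 0.8572 = 1.8001 m
Horizontal distance from joint 1 to link-2 COM:
  x_c2 = L1*cos(t1) + Lc2*cos(t1+t2)
       = 4.2*0.8572 + 2.3*0.454 = 4.6443 m
tau1 = m1*g*x_c1 + m2*g*x_c2
     = 8*9.81*1.8001 + 2*9.81*4.6443
     = 141.268 + 91.1208
     = 232.3888 Nm


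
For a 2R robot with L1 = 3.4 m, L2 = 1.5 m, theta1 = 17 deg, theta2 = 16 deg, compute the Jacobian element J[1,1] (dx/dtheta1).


J[1,1] = -L1*sin(t1) - L2*sin(t1+t2)
= -3.4*sin(17) - 1.5*sin(33)
= -1.811


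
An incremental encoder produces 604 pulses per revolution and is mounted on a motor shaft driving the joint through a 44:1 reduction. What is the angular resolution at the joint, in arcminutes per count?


counts per rev = 604
effective counts at joint = 604 * 44 = 26576
resolution = 360*60 / 26576
= 0.8128 arcmin/count


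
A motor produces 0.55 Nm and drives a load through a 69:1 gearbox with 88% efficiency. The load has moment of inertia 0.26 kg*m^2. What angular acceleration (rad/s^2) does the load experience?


tau_out = tau_motor * N * eta
= 0.55 * 69 * 0.88 = 33.396 Nm
alpha = tau_out / I = 33.396 / 0.26
= 128.4462 rad/s^2


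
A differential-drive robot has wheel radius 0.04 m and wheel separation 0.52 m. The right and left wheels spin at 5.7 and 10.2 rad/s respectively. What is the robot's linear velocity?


vR = r*wR = 0.04*5.7 = 0.228 m/s
vL = r*wL = 0.04*10.2 = 0.408 m/s
v = (vR+vL)/2 = 0.318 m/s
omega = (vR-vL)/L = -0.3462 rad/s
linear velocity = 0.318 m/s


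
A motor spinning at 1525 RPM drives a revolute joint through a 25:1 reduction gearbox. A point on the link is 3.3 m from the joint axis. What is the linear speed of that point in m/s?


omega_motor = 1525 * 2*pi/60 = 159.6976 rad/s
omega_joint = omega_motor / 25 = 6.3879 rad/s
v = omega_joint * r = 6.3879 * 3.3
= 21.0801 m/s


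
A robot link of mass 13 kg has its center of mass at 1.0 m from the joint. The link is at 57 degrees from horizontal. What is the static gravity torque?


tau = m*g*L*cos(angle)
= 13 * 9.81 * 1.0 * cos(57 deg)
= 13 * 9.81 * 1.0 * 0.5446
= 69.4578 Nm


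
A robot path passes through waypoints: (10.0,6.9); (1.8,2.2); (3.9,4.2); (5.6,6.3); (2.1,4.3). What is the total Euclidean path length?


Segment lengths:
  seg1 = sqrt((-8.2)^2 + (-4.7)^2) = 9.4515
  seg2 = sqrt((2.1)^2 + (2.0)^2) = 2.9
  seg3 = sqrt((1.7)^2 + (2.1)^2) = 2.7019
  seg4 = sqrt((-3.5)^2 + (-2.0)^2) = 4.0311
Total = 19.0844


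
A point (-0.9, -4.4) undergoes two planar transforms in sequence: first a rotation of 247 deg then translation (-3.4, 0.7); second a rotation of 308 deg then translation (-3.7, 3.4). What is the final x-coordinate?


After transform 1:
x1 = cos(247)*-0.9 - sin(247)*-4.4 + -3.4 = -7.0986
y1 = sin(247)*-0.9 + cos(247)*-4.4 + 0.7 = 3.2477
After transform 2:
x2 = cos(308)*-7.0986 - sin(308)*3.2477 + -3.7
= -5.5111


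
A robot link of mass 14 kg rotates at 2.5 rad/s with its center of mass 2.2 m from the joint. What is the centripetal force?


F = m * omega^2 * r
= 14 * 2.5^2 * 2.2
= 14 * 6.25 * 2.2
= 192.5 N


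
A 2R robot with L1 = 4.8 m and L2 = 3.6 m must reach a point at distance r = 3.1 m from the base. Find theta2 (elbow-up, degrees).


cos(theta2) = (r^2 - L1^2 - L2^2) / (2*L1*L2)
cos(theta2) = (9.61 - 23.04 - 12.96) / 34.56
cos(theta2) = -0.7636
theta2 = 139.7826 degrees


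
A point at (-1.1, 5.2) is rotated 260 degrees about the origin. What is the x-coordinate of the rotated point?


x' = x*cos(theta) - y*sin(theta)
cos(260 deg) = -0.1736, sin(260 deg) = -0.9848
x' = -1.1 * -0.1736 - 5.2 * -0.9848
= 0.191 - -5.121
= 5.312


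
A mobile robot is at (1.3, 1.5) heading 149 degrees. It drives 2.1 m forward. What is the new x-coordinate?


x_new = x0 + d*cos(theta)
= 1.3 + 2.1*cos(149)
= 1.3 + -1.8001
= -0.5001


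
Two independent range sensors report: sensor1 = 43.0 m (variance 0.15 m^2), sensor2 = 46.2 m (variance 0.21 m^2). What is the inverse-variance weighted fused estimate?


w1 = (1/var1) / (1/var1 + 1/var2)
   = 6.6667 / (6.6667 + 4.7619) = 0.5833
w2 = 1 - w1 = 0.4167
fused = w1*s1 + w2*s2 = 25.0833 + 19.25
= 44.3333 m


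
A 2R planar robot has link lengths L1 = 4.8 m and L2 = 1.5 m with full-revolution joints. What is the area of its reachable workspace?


r_max = L1 + L2 = 6.3 m
r_min = |L1 - L2| = 3.3 m
Area = pi*(r_max^2 - r_min^2)
= pi*(39.69 - 10.89)
= pi * 28.8
= 90.4779 m^2


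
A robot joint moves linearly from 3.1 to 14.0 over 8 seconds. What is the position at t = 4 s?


s = t/T = 4/8 = 0.5
p(t) = p0 + (pf-p0)*s
= 3.1 + (14.0 - 3.1) * 0.5
= 8.55


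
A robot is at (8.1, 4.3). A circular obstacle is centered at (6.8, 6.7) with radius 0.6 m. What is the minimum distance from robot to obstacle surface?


center_dist = sqrt((8.1-6.8)^2 + (4.3-6.7)^2)
= sqrt(1.69 + 5.76)
= 2.7295
min_dist = center_dist - radius = 2.7295 - 0.6 = 2.1295 m


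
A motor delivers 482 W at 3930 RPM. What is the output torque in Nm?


omega = 3930 * 2*pi/60 = 411.5486 rad/s
tau = P / omega = 482 / 411.5486
= 1.1712 Nm


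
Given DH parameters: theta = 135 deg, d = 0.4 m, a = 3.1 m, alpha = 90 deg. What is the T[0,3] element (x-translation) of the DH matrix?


T[0,3] = a * cos(theta)
= 3.1 * cos(135 deg)
= 3.1 * -0.7071
= -2.192


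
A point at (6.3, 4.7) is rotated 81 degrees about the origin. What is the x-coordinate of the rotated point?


x' = x*cos(theta) - y*sin(theta)
cos(81 deg) = 0.1564, sin(81 deg) = 0.9877
x' = 6.3 * 0.1564 - 4.7 * 0.9877
= 0.9855 - 4.6421
= -3.6566


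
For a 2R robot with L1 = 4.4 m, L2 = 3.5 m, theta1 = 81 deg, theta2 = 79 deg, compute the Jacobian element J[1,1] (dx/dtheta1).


J[1,1] = -L1*sin(t1) - L2*sin(t1+t2)
= -4.4*sin(81) - 3.5*sin(160)
= -5.5429


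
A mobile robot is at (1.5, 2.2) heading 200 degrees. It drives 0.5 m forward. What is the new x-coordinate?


x_new = x0 + d*cos(theta)
= 1.5 + 0.5*cos(200)
= 1.5 + -0.4698
= 1.0302


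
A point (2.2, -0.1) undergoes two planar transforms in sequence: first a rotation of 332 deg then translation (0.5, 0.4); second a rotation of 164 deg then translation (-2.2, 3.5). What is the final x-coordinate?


After transform 1:
x1 = cos(332)*2.2 - sin(332)*-0.1 + 0.5 = 2.3955
y1 = sin(332)*2.2 + cos(332)*-0.1 + 0.4 = -0.7211
After transform 2:
x2 = cos(164)*2.3955 - sin(164)*-0.7211 + -2.2
= -4.304


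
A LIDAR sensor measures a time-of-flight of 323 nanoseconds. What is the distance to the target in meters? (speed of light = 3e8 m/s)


tof = 323 ns = 3.23e-07 s
dist = c * tof / 2
= 3e8 * 3.23e-07 / 2
= 48.45 m


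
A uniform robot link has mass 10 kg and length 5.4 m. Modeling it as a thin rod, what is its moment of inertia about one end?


I = (1/3) * m * L^2
= (1/3) * 10 * 5.4^2
= 0.333333 * 10 * 29.16
= 97.2 kg*m^2


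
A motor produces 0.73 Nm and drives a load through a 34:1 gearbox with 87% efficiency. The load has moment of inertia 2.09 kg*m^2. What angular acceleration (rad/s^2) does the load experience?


tau_out = tau_motor * N * eta
= 0.73 * 34 * 0.87 = 21.5934 Nm
alpha = tau_out / I = 21.5934 / 2.09
= 10.3318 rad/s^2


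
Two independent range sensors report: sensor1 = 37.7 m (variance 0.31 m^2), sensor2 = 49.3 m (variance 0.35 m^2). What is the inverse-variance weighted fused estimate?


w1 = (1/var1) / (1/var1 + 1/var2)
   = 3.2258 / (3.2258 + 2.8571) = 0.5303
w2 = 1 - w1 = 0.4697
fused = w1*s1 + w2*s2 = 19.9924 + 23.1561
= 43.1485 m


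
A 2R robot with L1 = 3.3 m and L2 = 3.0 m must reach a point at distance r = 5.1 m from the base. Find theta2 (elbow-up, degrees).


cos(theta2) = (r^2 - L1^2 - L2^2) / (2*L1*L2)
cos(theta2) = (26.01 - 10.89 - 9.0) / 19.8
cos(theta2) = 0.309091
theta2 = 71.9955 degrees


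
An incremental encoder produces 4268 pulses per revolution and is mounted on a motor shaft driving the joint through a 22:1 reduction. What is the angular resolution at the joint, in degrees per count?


counts per rev = 4268
effective counts at joint = 4268 * 22 = 93896
resolution = 360 / 93896
= 0.0038 deg/count


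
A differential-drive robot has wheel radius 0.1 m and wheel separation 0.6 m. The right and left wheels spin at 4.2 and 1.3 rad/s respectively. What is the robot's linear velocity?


vR = r*wR = 0.1*4.2 = 0.42 m/s
vL = r*wL = 0.1*1.3 = 0.13 m/s
v = (vR+vL)/2 = 0.275 m/s
omega = (vR-vL)/L = 0.4833 rad/s
linear velocity = 0.275 m/s


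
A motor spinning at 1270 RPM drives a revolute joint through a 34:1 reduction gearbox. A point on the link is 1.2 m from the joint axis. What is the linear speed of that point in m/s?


omega_motor = 1270 * 2*pi/60 = 132.9941 rad/s
omega_joint = omega_motor / 34 = 3.9116 rad/s
v = omega_joint * r = 3.9116 * 1.2
= 4.6939 m/s


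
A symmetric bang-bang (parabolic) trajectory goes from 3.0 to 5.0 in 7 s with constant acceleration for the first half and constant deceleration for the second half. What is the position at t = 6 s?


Symmetric rest-to-rest: each phase covers (pf-p0)/2 in time T/2. 0.5*a*(T/2)^2 = (pf-p0)/2 => a = 4*(pf-p0)/T^2
a = 4*(5.0-3.0)/7^2 = 0.1633
t = 6 is in the deceleration phase (t > T/2).
p = pf - 0.5*a*(T-t)^2 = 5.0 - 0.5*0.1633*1^2
= 4.9184


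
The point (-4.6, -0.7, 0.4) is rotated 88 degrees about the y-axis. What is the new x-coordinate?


Rotation about y-axis: x' = x*cos(theta) + z*sin(theta)
= -4.6 * 0.0349 + 0.4 * 0.9994
= 0.2392


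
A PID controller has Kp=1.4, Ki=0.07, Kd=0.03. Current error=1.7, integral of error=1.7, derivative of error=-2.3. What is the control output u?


u = Kp*e + Ki*int(e) + Kd*de/dt
= 1.4*1.7 + 0.07*1.7 + 0.03*(-2.3)
= 2.38 + 0.119 + -0.069
= 2.43


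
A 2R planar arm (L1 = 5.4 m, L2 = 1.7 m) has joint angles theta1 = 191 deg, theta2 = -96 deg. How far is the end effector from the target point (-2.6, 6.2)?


End effector via forward kinematics:
x = L1*cos(t1) + L2*cos(t1+t2) = -5.449
y = L1*sin(t1) + L2*sin(t1+t2) = 0.6632
Distance to target:
d = sqrt((-2.6 - -5.449)^2 + (6.2 - 0.6632)^2)
= sqrt(8.1165 + 30.6566)
= 6.2268 m


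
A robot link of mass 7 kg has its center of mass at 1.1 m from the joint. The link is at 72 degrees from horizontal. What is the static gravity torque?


tau = m*g*L*cos(angle)
= 7 * 9.81 * 1.1 * cos(72 deg)
= 7 * 9.81 * 1.1 * 0.309
= 23.3422 Nm


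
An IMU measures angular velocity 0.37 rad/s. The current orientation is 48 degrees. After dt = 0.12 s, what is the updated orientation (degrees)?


delta_theta = w * dt = 0.37 * 0.12 = 0.0444 rad
= 2.5439 deg
theta_new = 48 + 2.5439 = 50.5439 deg


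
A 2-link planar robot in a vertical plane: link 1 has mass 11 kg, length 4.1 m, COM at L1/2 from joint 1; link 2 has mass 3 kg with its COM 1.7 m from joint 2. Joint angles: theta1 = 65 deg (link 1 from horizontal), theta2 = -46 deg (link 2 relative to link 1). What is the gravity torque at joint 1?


Horizontal distance from joint 1 to link-1 COM:
  x_c1 = (L1/2)*cos(t1) = 2.05 * 0.4226 = 0.8664 m
Horizontal distance from joint 1 to link-2 COM:
  x_c2 = L1*cos(t1) + Lc2*cos(t1+t2)
       = 4.1*0.4226 + 1.7*0.9455 = 3.3401 m
tau1 = m1*g*x_c1 + m2*g*x_c2
     = 11*9.81*0.8664 + 3*9.81*3.3401
     = 93.4897 + 98.2996
     = 191.7893 Nm


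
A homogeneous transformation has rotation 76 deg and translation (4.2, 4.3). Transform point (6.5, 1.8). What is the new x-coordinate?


x' = cos(theta)*px - sin(theta)*py + tx
= 0.2419*6.5 - 0.9703*1.8 + 4.2
= 4.026


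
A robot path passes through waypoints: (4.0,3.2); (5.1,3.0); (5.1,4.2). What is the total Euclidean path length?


Segment lengths:
  seg1 = sqrt((1.1)^2 + (-0.2)^2) = 1.118
  seg2 = sqrt((0.0)^2 + (1.2)^2) = 1.2
Total = 2.318


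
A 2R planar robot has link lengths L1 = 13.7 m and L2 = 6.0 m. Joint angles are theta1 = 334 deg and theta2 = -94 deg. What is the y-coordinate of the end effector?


Convert angles to radians: theta1 = 5.8294, theta2 = -1.6406
y = L1*sin(theta1) + L2*sin(theta1+theta2)
y = -6.0057 + -5.1962
y = -11.2018


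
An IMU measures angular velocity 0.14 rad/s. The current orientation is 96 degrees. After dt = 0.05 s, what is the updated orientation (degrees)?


delta_theta = w * dt = 0.14 * 0.05 = 0.007 rad
= 0.4011 deg
theta_new = 96 + 0.4011 = 96.4011 deg


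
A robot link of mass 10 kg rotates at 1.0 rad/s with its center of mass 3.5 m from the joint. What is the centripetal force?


F = m * omega^2 * r
= 10 * 1.0^2 * 3.5
= 10 * 1.0 * 3.5
= 35.0 N


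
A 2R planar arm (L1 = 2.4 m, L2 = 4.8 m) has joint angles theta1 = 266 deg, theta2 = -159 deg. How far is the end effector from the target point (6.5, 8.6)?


End effector via forward kinematics:
x = L1*cos(t1) + L2*cos(t1+t2) = -1.5708
y = L1*sin(t1) + L2*sin(t1+t2) = 2.1961
Distance to target:
d = sqrt((6.5 - -1.5708)^2 + (8.6 - 2.1961)^2)
= sqrt(65.1378 + 41.0098)
= 10.3028 m


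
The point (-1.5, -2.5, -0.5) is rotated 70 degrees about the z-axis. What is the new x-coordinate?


Rotation about z-axis: x' = x*cos(theta) - y*sin(theta)
= -1.5 * 0.342 - -2.5 * 0.9397
= 1.8362


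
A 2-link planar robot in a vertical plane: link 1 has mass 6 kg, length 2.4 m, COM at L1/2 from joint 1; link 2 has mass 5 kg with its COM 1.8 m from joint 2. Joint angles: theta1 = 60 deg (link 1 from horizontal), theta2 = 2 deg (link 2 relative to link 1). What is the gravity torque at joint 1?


Horizontal distance from joint 1 to link-1 COM:
  x_c1 = (L1/2)*cos(t1) = 1.2 * 0.5 = 0.6 m
Horizontal distance from joint 1 to link-2 COM:
  x_c2 = L1*cos(t1) + Lc2*cos(t1+t2)
       = 2.4*0.5 + 1.8*0.4695 = 2.045 m
tau1 = m1*g*x_c1 + m2*g*x_c2
     = 6*9.81*0.6 + 5*9.81*2.045
     = 35.316 + 100.3096
     = 135.6256 Nm


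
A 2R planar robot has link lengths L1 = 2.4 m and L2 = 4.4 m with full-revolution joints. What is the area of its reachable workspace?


r_max = L1 + L2 = 6.8 m
r_min = |L1 - L2| = 2.0 m
Area = pi*(r_max^2 - r_min^2)
= pi*(46.24 - 4.0)
= pi * 42.24
= 132.7009 m^2


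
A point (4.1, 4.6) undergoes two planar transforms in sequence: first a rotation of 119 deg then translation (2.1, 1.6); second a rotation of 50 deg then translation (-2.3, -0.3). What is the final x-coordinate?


After transform 1:
x1 = cos(119)*4.1 - sin(119)*4.6 + 2.1 = -3.911
y1 = sin(119)*4.1 + cos(119)*4.6 + 1.6 = 2.9558
After transform 2:
x2 = cos(50)*-3.911 - sin(50)*2.9558 + -2.3
= -7.0782


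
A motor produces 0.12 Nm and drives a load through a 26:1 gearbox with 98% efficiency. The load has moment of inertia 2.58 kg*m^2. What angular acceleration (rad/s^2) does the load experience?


tau_out = tau_motor * N * eta
= 0.12 * 26 * 0.98 = 3.0576 Nm
alpha = tau_out / I = 3.0576 / 2.58
= 1.1851 rad/s^2


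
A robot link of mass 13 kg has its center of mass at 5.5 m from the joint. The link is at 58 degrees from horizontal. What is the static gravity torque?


tau = m*g*L*cos(angle)
= 13 * 9.81 * 5.5 * cos(58 deg)
= 13 * 9.81 * 5.5 * 0.5299
= 371.6933 Nm


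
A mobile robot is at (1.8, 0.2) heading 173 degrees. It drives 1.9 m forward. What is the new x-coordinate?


x_new = x0 + d*cos(theta)
= 1.8 + 1.9*cos(173)
= 1.8 + -1.8858
= -0.0858


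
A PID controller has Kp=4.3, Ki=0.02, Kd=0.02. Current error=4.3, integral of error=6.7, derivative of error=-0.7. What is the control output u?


u = Kp*e + Ki*int(e) + Kd*de/dt
= 4.3*4.3 + 0.02*6.7 + 0.02*(-0.7)
= 18.49 + 0.134 + -0.014
= 18.61


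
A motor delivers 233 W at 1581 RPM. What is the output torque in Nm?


omega = 1581 * 2*pi/60 = 165.5619 rad/s
tau = P / omega = 233 / 165.5619
= 1.4073 Nm


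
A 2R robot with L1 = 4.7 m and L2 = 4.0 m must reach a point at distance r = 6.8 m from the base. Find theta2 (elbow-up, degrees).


cos(theta2) = (r^2 - L1^2 - L2^2) / (2*L1*L2)
cos(theta2) = (46.24 - 22.09 - 16.0) / 37.6
cos(theta2) = 0.216755
theta2 = 77.4815 degrees


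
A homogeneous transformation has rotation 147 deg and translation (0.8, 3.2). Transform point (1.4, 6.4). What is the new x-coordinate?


x' = cos(theta)*px - sin(theta)*py + tx
= -0.8387*1.4 - 0.5446*6.4 + 0.8
= -3.8598


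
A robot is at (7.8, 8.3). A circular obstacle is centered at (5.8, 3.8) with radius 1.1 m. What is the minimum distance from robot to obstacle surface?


center_dist = sqrt((7.8-5.8)^2 + (8.3-3.8)^2)
= sqrt(4.0 + 20.25)
= 4.9244
min_dist = center_dist - radius = 4.9244 - 1.1 = 3.8244 m


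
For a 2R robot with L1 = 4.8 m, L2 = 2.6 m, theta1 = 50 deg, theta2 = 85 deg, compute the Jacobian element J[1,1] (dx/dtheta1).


J[1,1] = -L1*sin(t1) - L2*sin(t1+t2)
= -4.8*sin(50) - 2.6*sin(135)
= -5.5155


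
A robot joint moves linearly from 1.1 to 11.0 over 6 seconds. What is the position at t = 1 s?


s = t/T = 1/6 = 0.1667
p(t) = p0 + (pf-p0)*s
= 1.1 + (11.0 - 1.1) * 0.1667
= 2.75


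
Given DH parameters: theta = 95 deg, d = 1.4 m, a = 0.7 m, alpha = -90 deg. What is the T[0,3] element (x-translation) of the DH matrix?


T[0,3] = a * cos(theta)
= 0.7 * cos(95 deg)
= 0.7 * -0.0872
= -0.061


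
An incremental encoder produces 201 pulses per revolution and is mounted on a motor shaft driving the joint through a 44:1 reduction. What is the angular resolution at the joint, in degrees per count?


counts per rev = 201
effective counts at joint = 201 * 44 = 8844
resolution = 360 / 8844
= 0.0407 deg/count


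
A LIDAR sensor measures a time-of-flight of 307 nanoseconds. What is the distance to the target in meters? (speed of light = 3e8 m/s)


tof = 307 ns = 3.07e-07 s
dist = c * tof / 2
= 3e8 * 3.07e-07 / 2
= 46.05 m


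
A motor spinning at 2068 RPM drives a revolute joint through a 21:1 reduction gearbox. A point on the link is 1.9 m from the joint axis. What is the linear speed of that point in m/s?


omega_motor = 2068 * 2*pi/60 = 216.5605 rad/s
omega_joint = omega_motor / 21 = 10.3124 rad/s
v = omega_joint * r = 10.3124 * 1.9
= 19.5936 m/s


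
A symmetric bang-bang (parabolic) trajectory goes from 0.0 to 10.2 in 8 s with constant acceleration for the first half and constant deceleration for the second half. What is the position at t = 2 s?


Symmetric rest-to-rest: each phase covers (pf-p0)/2 in time T/2. 0.5*a*(T/2)^2 = (pf-p0)/2 => a = 4*(pf-p0)/T^2
a = 4*(10.2-0.0)/8^2 = 0.6375
t = 2 is in the acceleration phase (t <= T/2).
p = p0 + 0.5*a*t^2 = 0.0 + 0.5*0.6375*2^2
= 1.275


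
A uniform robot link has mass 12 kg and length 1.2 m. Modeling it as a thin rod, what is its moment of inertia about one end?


I = (1/3) * m * L^2
= (1/3) * 12 * 1.2^2
= 0.333333 * 12 * 1.44
= 5.76 kg*m^2


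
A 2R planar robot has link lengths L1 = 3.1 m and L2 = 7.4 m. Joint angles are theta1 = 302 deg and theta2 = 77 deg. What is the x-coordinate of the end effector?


Convert angles to radians: theta1 = 5.2709, theta2 = 1.3439
x = L1*cos(theta1) + L2*cos(theta1+theta2)
x = 1.6427 + 6.9968
x = 8.6396


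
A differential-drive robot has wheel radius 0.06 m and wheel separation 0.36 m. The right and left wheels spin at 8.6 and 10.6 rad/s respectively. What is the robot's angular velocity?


vR = r*wR = 0.06*8.6 = 0.516 m/s
vL = r*wL = 0.06*10.6 = 0.636 m/s
v = (vR+vL)/2 = 0.576 m/s
omega = (vR-vL)/L = -0.3333 rad/s
angular velocity = -0.3333 rad/s


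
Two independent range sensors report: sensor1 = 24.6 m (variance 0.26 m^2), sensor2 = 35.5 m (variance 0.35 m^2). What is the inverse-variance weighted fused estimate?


w1 = (1/var1) / (1/var1 + 1/var2)
   = 3.8462 / (3.8462 + 2.8571) = 0.5738
w2 = 1 - w1 = 0.4262
fused = w1*s1 + w2*s2 = 14.1148 + 15.1311
= 29.2459 m


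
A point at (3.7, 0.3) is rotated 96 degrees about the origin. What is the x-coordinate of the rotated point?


x' = x*cos(theta) - y*sin(theta)
cos(96 deg) = -0.1045, sin(96 deg) = 0.9945
x' = 3.7 * -0.1045 - 0.3 * 0.9945
= -0.3868 - 0.2984
= -0.6851


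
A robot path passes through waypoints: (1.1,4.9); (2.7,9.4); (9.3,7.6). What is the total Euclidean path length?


Segment lengths:
  seg1 = sqrt((1.6)^2 + (4.5)^2) = 4.776
  seg2 = sqrt((6.6)^2 + (-1.8)^2) = 6.8411
Total = 11.617


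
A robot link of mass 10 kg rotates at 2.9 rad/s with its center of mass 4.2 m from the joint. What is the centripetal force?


F = m * omega^2 * r
= 10 * 2.9^2 * 4.2
= 10 * 8.41 * 4.2
= 353.22 N


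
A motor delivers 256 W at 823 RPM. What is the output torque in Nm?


omega = 823 * 2*pi/60 = 86.1844 rad/s
tau = P / omega = 256 / 86.1844
= 2.9704 Nm


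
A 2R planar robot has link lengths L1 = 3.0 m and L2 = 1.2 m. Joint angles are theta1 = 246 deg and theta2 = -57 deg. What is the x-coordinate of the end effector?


Convert angles to radians: theta1 = 4.2935, theta2 = -0.9948
x = L1*cos(theta1) + L2*cos(theta1+theta2)
x = -1.2202 + -1.1852
x = -2.4054


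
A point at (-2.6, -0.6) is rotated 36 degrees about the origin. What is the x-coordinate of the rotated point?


x' = x*cos(theta) - y*sin(theta)
cos(36 deg) = 0.809, sin(36 deg) = 0.5878
x' = -2.6 * 0.809 - -0.6 * 0.5878
= -2.1034 - -0.3527
= -1.7508


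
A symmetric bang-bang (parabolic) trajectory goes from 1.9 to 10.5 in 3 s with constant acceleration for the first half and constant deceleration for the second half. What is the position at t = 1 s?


Symmetric rest-to-rest: each phase covers (pf-p0)/2 in time T/2. 0.5*a*(T/2)^2 = (pf-p0)/2 => a = 4*(pf-p0)/T^2
a = 4*(10.5-1.9)/3^2 = 3.8222
t = 1 is in the acceleration phase (t <= T/2).
p = p0 + 0.5*a*t^2 = 1.9 + 0.5*3.8222*1^2
= 3.8111


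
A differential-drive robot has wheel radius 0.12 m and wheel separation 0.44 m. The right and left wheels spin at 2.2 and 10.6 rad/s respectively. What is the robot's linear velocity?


vR = r*wR = 0.12*2.2 = 0.264 m/s
vL = r*wL = 0.12*10.6 = 1.272 m/s
v = (vR+vL)/2 = 0.768 m/s
omega = (vR-vL)/L = -2.2909 rad/s
linear velocity = 0.768 m/s


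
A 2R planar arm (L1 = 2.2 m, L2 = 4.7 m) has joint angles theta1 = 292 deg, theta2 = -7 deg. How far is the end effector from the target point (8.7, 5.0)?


End effector via forward kinematics:
x = L1*cos(t1) + L2*cos(t1+t2) = 2.0406
y = L1*sin(t1) + L2*sin(t1+t2) = -6.5797
Distance to target:
d = sqrt((8.7 - 2.0406)^2 + (5.0 - -6.5797)^2)
= sqrt(44.3478 + 134.0884)
= 13.358 m


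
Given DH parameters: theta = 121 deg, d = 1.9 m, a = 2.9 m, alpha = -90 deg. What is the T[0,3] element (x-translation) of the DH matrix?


T[0,3] = a * cos(theta)
= 2.9 * cos(121 deg)
= 2.9 * -0.515
= -1.4936


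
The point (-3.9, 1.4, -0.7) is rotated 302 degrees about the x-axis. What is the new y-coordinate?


Rotation about x-axis: y' = y*cos(theta) - z*sin(theta)
= 1.4 * 0.5299 - -0.7 * -0.848
= 0.1483


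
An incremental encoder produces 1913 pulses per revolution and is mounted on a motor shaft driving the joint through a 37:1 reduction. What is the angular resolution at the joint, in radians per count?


counts per rev = 1913
effective counts at joint = 1913 * 37 = 70781
resolution = 2*pi / 70781
= 8.8769e-05 rad/count


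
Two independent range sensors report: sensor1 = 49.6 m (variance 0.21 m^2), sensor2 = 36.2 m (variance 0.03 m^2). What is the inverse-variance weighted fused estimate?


w1 = (1/var1) / (1/var1 + 1/var2)
   = 4.7619 / (4.7619 + 33.3333) = 0.125
w2 = 1 - w1 = 0.875
fused = w1*s1 + w2*s2 = 6.2 + 31.675
= 37.875 m


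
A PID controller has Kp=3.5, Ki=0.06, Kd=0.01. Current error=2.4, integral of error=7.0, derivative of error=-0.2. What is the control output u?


u = Kp*e + Ki*int(e) + Kd*de/dt
= 3.5*2.4 + 0.06*7.0 + 0.01*(-0.2)
= 8.4 + 0.42 + -0.002
= 8.818


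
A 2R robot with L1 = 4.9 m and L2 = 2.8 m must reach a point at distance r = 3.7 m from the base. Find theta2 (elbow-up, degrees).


cos(theta2) = (r^2 - L1^2 - L2^2) / (2*L1*L2)
cos(theta2) = (13.69 - 24.01 - 7.84) / 27.44
cos(theta2) = -0.661808
theta2 = 131.4379 degrees


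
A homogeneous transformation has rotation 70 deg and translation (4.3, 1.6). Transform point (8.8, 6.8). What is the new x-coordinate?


x' = cos(theta)*px - sin(theta)*py + tx
= 0.342*8.8 - 0.9397*6.8 + 4.3
= 0.9199


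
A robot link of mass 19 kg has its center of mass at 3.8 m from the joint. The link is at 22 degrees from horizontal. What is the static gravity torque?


tau = m*g*L*cos(angle)
= 19 * 9.81 * 3.8 * cos(22 deg)
= 19 * 9.81 * 3.8 * 0.9272
= 656.7076 Nm


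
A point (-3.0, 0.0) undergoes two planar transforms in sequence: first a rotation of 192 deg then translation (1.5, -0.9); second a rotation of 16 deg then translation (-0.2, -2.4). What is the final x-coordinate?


After transform 1:
x1 = cos(192)*-3.0 - sin(192)*0.0 + 1.5 = 4.4344
y1 = sin(192)*-3.0 + cos(192)*0.0 + -0.9 = -0.2763
After transform 2:
x2 = cos(16)*4.4344 - sin(16)*-0.2763 + -0.2
= 4.1388


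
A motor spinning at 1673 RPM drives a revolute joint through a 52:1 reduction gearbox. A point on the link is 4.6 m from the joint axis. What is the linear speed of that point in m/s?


omega_motor = 1673 * 2*pi/60 = 175.1962 rad/s
omega_joint = omega_motor / 52 = 3.3692 rad/s
v = omega_joint * r = 3.3692 * 4.6
= 15.4981 m/s


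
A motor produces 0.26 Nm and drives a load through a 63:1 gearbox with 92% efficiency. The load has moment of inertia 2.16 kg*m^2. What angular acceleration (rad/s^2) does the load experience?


tau_out = tau_motor * N * eta
= 0.26 * 63 * 0.92 = 15.0696 Nm
alpha = tau_out / I = 15.0696 / 2.16
= 6.9767 rad/s^2


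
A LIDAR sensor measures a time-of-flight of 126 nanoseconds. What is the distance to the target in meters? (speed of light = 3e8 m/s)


tof = 126 ns = 1.26e-07 s
dist = c * tof / 2
= 3e8 * 1.26e-07 / 2
= 18.9 m


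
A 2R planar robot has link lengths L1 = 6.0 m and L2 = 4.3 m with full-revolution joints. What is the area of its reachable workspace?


r_max = L1 + L2 = 10.3 m
r_min = |L1 - L2| = 1.7 m
Area = pi*(r_max^2 - r_min^2)
= pi*(106.09 - 2.89)
= pi * 103.2
= 324.2124 m^2


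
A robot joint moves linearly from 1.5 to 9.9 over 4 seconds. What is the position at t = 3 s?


s = t/T = 3/4 = 0.75
p(t) = p0 + (pf-p0)*s
= 1.5 + (9.9 - 1.5) * 0.75
= 7.8


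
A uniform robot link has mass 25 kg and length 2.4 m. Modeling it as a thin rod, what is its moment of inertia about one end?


I = (1/3) * m * L^2
= (1/3) * 25 * 2.4^2
= 0.333333 * 25 * 5.76
= 48.0 kg*m^2


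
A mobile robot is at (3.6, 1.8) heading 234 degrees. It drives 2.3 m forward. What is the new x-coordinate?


x_new = x0 + d*cos(theta)
= 3.6 + 2.3*cos(234)
= 3.6 + -1.3519
= 2.2481


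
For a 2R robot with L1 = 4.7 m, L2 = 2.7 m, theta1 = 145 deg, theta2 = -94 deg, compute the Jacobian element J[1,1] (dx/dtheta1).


J[1,1] = -L1*sin(t1) - L2*sin(t1+t2)
= -4.7*sin(145) - 2.7*sin(51)
= -4.7941


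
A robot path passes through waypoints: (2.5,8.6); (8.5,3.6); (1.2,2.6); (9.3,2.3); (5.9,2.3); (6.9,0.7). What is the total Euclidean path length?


Segment lengths:
  seg1 = sqrt((6.0)^2 + (-5.0)^2) = 7.8102
  seg2 = sqrt((-7.3)^2 + (-1.0)^2) = 7.3682
  seg3 = sqrt((8.1)^2 + (-0.3)^2) = 8.1056
  seg4 = sqrt((-3.4)^2 + (0.0)^2) = 3.4
  seg5 = sqrt((1.0)^2 + (-1.6)^2) = 1.8868
Total = 28.5708
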